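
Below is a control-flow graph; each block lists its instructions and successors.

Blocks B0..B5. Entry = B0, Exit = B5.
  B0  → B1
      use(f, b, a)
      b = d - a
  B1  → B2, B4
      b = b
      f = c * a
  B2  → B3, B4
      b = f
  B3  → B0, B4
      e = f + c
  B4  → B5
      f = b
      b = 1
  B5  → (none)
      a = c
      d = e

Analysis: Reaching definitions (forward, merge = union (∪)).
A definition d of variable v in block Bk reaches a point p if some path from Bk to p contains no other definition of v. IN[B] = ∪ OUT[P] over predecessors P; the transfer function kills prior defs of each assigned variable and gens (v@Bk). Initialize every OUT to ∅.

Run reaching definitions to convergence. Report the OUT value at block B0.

Answer: {b@B0, e@B3, f@B1}

Trace:
Fixpoint table:
  B0: | IN={b@B2, e@B3, f@B1} | OUT={b@B0, e@B3, f@B1}
  B1: | IN={b@B0, e@B3, f@B1} | OUT={b@B1, e@B3, f@B1}
  B2: | IN={b@B1, e@B3, f@B1} | OUT={b@B2, e@B3, f@B1}
  B3: | IN={b@B2, e@B3, f@B1} | OUT={b@B2, e@B3, f@B1}
  B4: | IN={b@B1, b@B2, e@B3, f@B1} | OUT={b@B4, e@B3, f@B4}
  B5: | IN={b@B4, e@B3, f@B4} | OUT={a@B5, b@B4, d@B5, e@B3, f@B4}

Merge at B0 (entry node, so the boundary value {} is joined with the incoming edge(s)): IN[B0] = {} ⊔ OUT[B3] = {b@B2, e@B3, f@B1}
Applying B0's transfer function to that IN value gives OUT[B0] (row B0 above).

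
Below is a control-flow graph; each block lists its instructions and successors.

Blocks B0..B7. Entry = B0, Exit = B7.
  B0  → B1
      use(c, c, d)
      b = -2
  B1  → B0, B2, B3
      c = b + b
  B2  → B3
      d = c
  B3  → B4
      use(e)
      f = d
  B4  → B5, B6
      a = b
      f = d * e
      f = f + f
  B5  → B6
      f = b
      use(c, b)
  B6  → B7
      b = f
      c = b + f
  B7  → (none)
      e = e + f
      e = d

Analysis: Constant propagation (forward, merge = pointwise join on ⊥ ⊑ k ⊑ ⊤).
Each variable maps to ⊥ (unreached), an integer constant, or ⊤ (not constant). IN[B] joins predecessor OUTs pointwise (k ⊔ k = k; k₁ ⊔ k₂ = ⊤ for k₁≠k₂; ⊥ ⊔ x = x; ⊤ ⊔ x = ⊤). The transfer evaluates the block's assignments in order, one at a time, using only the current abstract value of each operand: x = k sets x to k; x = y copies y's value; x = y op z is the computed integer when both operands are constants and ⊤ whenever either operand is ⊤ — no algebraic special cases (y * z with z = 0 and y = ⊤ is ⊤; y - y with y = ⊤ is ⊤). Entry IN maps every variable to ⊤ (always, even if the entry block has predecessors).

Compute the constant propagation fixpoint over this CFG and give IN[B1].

Answer: {a: ⊤, b: -2, c: ⊤, d: ⊤, e: ⊤, f: ⊤}

Working:
Converged values:
  B0:  IN=(all ⊤)  OUT={b:-2; rest ⊤}
  B1:  IN={b:-2; rest ⊤}  OUT={b:-2, c:-4; rest ⊤}
  B2:  IN={b:-2, c:-4; rest ⊤}  OUT={b:-2, c:-4, d:-4; rest ⊤}
  B3:  IN={b:-2, c:-4; rest ⊤}  OUT={b:-2, c:-4; rest ⊤}
  B4:  IN={b:-2, c:-4; rest ⊤}  OUT={a:-2, b:-2, c:-4; rest ⊤}
  B5:  IN={a:-2, b:-2, c:-4; rest ⊤}  OUT={a:-2, b:-2, c:-4, f:-2; rest ⊤}
  B6:  IN={a:-2, b:-2, c:-4; rest ⊤}  OUT={a:-2; rest ⊤}
  B7:  IN={a:-2; rest ⊤}  OUT={a:-2; rest ⊤}

Merge at B1: IN[B1] = OUT[B0] = {a: ⊤, b: -2, c: ⊤, d: ⊤, e: ⊤, f: ⊤}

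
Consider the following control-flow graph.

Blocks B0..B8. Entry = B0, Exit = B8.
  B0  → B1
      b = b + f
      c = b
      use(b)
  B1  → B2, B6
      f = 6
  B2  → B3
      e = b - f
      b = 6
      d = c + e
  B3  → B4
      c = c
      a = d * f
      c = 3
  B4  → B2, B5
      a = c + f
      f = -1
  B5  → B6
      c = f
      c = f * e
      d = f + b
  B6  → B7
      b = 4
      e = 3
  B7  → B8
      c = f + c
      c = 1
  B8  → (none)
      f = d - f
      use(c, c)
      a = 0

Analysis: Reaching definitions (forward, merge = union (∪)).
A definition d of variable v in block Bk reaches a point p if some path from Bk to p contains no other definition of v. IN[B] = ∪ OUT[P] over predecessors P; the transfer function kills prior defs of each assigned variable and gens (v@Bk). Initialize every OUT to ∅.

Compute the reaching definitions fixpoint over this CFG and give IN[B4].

Answer: {a@B3, b@B2, c@B3, d@B2, e@B2, f@B1, f@B4}

Trace:
Converged values:
  B0:   IN={}   OUT={b@B0, c@B0}
  B1:   IN={b@B0, c@B0}   OUT={b@B0, c@B0, f@B1}
  B2:   IN={a@B4, b@B0, b@B2, c@B0, c@B3, d@B2, e@B2, f@B1, f@B4}   OUT={a@B4, b@B2, c@B0, c@B3, d@B2, e@B2, f@B1, f@B4}
  B3:   IN={a@B4, b@B2, c@B0, c@B3, d@B2, e@B2, f@B1, f@B4}   OUT={a@B3, b@B2, c@B3, d@B2, e@B2, f@B1, f@B4}
  B4:   IN={a@B3, b@B2, c@B3, d@B2, e@B2, f@B1, f@B4}   OUT={a@B4, b@B2, c@B3, d@B2, e@B2, f@B4}
  B5:   IN={a@B4, b@B2, c@B3, d@B2, e@B2, f@B4}   OUT={a@B4, b@B2, c@B5, d@B5, e@B2, f@B4}
  B6:   IN={a@B4, b@B0, b@B2, c@B0, c@B5, d@B5, e@B2, f@B1, f@B4}   OUT={a@B4, b@B6, c@B0, c@B5, d@B5, e@B6, f@B1, f@B4}
  B7:   IN={a@B4, b@B6, c@B0, c@B5, d@B5, e@B6, f@B1, f@B4}   OUT={a@B4, b@B6, c@B7, d@B5, e@B6, f@B1, f@B4}
  B8:   IN={a@B4, b@B6, c@B7, d@B5, e@B6, f@B1, f@B4}   OUT={a@B8, b@B6, c@B7, d@B5, e@B6, f@B8}

Merge at B4: IN[B4] = OUT[B3] = {a@B3, b@B2, c@B3, d@B2, e@B2, f@B1, f@B4}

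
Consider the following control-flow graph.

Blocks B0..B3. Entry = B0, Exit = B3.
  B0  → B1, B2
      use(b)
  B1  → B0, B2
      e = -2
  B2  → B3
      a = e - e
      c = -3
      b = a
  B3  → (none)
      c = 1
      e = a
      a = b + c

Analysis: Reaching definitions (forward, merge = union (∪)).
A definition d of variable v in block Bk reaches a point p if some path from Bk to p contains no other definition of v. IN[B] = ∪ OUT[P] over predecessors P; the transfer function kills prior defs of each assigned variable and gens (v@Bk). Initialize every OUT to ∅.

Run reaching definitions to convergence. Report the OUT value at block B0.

Fixpoint table:
  B0:   IN={e@B1}   OUT={e@B1}
  B1:   IN={e@B1}   OUT={e@B1}
  B2:   IN={e@B1}   OUT={a@B2, b@B2, c@B2, e@B1}
  B3:   IN={a@B2, b@B2, c@B2, e@B1}   OUT={a@B3, b@B2, c@B3, e@B3}

Merge at B0 (entry node, so the boundary value {} is joined with the incoming edge(s)): IN[B0] = {} ⊔ OUT[B1] = {e@B1}
Applying B0's transfer function to that IN value gives OUT[B0] (row B0 above).

Answer: {e@B1}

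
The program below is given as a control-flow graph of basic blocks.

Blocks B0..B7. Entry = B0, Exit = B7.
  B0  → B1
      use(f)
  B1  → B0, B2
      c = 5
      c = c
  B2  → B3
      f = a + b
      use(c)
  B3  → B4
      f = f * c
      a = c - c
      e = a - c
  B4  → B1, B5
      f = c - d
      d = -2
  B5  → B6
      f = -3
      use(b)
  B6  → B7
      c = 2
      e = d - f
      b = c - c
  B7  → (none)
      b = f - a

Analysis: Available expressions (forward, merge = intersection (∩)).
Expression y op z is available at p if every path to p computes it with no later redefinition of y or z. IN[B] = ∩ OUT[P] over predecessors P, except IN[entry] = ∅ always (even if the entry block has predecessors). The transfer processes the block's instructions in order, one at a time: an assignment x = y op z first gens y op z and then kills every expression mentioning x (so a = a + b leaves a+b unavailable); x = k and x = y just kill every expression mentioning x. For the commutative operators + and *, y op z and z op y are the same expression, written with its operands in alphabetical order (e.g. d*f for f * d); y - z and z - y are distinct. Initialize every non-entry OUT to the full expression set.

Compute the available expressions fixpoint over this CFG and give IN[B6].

Per-block solution:
  B0:  IN={}  OUT={}
  B1:  IN={}  OUT={}
  B2:  IN={}  OUT={a+b}
  B3:  IN={a+b}  OUT={a-c, c-c}
  B4:  IN={a-c, c-c}  OUT={a-c, c-c}
  B5:  IN={a-c, c-c}  OUT={a-c, c-c}
  B6:  IN={a-c, c-c}  OUT={c-c, d-f}
  B7:  IN={c-c, d-f}  OUT={c-c, d-f, f-a}

Merge at B6: IN[B6] = OUT[B5] = {a-c, c-c}

Answer: {a-c, c-c}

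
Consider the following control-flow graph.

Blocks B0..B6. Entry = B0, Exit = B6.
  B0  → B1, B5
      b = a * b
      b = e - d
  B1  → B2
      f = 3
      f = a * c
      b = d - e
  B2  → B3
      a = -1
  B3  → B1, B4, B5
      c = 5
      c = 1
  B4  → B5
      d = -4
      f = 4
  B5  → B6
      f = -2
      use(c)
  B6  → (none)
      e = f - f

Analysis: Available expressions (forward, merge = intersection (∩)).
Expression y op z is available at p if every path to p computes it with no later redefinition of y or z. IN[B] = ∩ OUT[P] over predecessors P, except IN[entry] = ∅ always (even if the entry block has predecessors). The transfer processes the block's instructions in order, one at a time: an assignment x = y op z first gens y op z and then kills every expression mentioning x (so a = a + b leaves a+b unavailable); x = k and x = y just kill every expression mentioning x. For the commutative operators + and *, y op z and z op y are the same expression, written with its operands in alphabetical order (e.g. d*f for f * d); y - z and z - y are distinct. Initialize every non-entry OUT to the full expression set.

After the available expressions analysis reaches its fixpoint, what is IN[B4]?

Converged values:
  B0:  IN={}  OUT={e-d}
  B1:  IN={e-d}  OUT={a*c, d-e, e-d}
  B2:  IN={a*c, d-e, e-d}  OUT={d-e, e-d}
  B3:  IN={d-e, e-d}  OUT={d-e, e-d}
  B4:  IN={d-e, e-d}  OUT={}
  B5:  IN={}  OUT={}
  B6:  IN={}  OUT={f-f}

Merge at B4: IN[B4] = OUT[B3] = {d-e, e-d}

Answer: {d-e, e-d}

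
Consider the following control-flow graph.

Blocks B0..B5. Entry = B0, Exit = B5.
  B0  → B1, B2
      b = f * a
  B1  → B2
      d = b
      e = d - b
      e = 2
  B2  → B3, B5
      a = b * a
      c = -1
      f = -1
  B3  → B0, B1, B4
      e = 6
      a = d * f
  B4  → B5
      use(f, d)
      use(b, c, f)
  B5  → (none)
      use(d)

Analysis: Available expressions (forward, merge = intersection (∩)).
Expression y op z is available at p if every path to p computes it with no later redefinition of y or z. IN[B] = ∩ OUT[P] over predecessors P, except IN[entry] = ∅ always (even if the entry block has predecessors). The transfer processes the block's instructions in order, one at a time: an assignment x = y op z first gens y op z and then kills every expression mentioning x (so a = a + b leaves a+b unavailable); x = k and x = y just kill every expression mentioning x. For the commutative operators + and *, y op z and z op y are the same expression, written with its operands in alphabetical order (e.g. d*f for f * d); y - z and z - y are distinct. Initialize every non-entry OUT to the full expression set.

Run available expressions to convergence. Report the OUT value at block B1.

Answer: {d-b}

Working:
Converged values:
  B0: | IN={} | OUT={a*f}
  B1: | IN={} | OUT={d-b}
  B2: | IN={} | OUT={}
  B3: | IN={} | OUT={d*f}
  B4: | IN={d*f} | OUT={d*f}
  B5: | IN={} | OUT={}

Merge at B1: IN[B1] = OUT[B0] ∩ OUT[B3] = {}
Applying B1's transfer function to that IN value gives OUT[B1] (row B1 above).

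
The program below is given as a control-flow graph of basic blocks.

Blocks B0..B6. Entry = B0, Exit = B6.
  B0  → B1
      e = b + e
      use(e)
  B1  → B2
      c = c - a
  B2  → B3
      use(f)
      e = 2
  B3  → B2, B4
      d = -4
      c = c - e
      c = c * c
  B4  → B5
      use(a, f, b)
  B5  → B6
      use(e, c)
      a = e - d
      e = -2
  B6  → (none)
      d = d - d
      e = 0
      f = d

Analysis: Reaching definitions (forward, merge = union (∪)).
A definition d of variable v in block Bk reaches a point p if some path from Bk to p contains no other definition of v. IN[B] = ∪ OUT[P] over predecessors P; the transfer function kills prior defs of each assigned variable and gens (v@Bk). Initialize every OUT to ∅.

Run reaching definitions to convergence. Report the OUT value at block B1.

Converged values:
  B0:  IN={}  OUT={e@B0}
  B1:  IN={e@B0}  OUT={c@B1, e@B0}
  B2:  IN={c@B1, c@B3, d@B3, e@B0, e@B2}  OUT={c@B1, c@B3, d@B3, e@B2}
  B3:  IN={c@B1, c@B3, d@B3, e@B2}  OUT={c@B3, d@B3, e@B2}
  B4:  IN={c@B3, d@B3, e@B2}  OUT={c@B3, d@B3, e@B2}
  B5:  IN={c@B3, d@B3, e@B2}  OUT={a@B5, c@B3, d@B3, e@B5}
  B6:  IN={a@B5, c@B3, d@B3, e@B5}  OUT={a@B5, c@B3, d@B6, e@B6, f@B6}

Merge at B1: IN[B1] = OUT[B0] = {e@B0}
Applying B1's transfer function to that IN value gives OUT[B1] (row B1 above).

Answer: {c@B1, e@B0}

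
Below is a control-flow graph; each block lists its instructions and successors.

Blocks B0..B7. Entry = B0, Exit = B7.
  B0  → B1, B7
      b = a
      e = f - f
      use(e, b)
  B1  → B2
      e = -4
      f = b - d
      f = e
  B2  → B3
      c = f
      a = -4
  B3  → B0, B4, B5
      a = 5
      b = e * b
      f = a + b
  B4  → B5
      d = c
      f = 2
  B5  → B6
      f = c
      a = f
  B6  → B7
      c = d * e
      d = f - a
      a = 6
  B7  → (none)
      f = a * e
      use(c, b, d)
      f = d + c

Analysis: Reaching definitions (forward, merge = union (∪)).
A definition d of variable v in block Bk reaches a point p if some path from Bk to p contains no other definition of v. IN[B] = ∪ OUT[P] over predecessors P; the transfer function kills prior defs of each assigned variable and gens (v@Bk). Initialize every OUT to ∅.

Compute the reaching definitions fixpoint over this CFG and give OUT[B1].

Answer: {a@B3, b@B0, c@B2, e@B1, f@B1}

Derivation:
Fixpoint table:
  B0:  IN={a@B3, b@B3, c@B2, e@B1, f@B3}  OUT={a@B3, b@B0, c@B2, e@B0, f@B3}
  B1:  IN={a@B3, b@B0, c@B2, e@B0, f@B3}  OUT={a@B3, b@B0, c@B2, e@B1, f@B1}
  B2:  IN={a@B3, b@B0, c@B2, e@B1, f@B1}  OUT={a@B2, b@B0, c@B2, e@B1, f@B1}
  B3:  IN={a@B2, b@B0, c@B2, e@B1, f@B1}  OUT={a@B3, b@B3, c@B2, e@B1, f@B3}
  B4:  IN={a@B3, b@B3, c@B2, e@B1, f@B3}  OUT={a@B3, b@B3, c@B2, d@B4, e@B1, f@B4}
  B5:  IN={a@B3, b@B3, c@B2, d@B4, e@B1, f@B3, f@B4}  OUT={a@B5, b@B3, c@B2, d@B4, e@B1, f@B5}
  B6:  IN={a@B5, b@B3, c@B2, d@B4, e@B1, f@B5}  OUT={a@B6, b@B3, c@B6, d@B6, e@B1, f@B5}
  B7:  IN={a@B3, a@B6, b@B0, b@B3, c@B2, c@B6, d@B6, e@B0, e@B1, f@B3, f@B5}  OUT={a@B3, a@B6, b@B0, b@B3, c@B2, c@B6, d@B6, e@B0, e@B1, f@B7}

Merge at B1: IN[B1] = OUT[B0] = {a@B3, b@B0, c@B2, e@B0, f@B3}
Applying B1's transfer function to that IN value gives OUT[B1] (row B1 above).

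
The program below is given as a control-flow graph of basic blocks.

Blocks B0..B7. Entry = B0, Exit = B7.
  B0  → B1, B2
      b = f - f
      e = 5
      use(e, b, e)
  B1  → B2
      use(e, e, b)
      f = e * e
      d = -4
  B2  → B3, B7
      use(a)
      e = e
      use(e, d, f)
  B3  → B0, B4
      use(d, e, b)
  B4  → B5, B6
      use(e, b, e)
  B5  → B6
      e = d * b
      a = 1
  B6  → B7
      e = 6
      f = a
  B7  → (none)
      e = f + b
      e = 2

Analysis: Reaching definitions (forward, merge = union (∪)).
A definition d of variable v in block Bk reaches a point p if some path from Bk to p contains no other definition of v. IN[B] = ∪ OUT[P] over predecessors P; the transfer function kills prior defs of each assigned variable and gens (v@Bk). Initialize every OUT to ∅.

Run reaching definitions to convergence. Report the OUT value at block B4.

Answer: {b@B0, d@B1, e@B2, f@B1}

Working:
Fixpoint table:
  B0:  IN={b@B0, d@B1, e@B2, f@B1}  OUT={b@B0, d@B1, e@B0, f@B1}
  B1:  IN={b@B0, d@B1, e@B0, f@B1}  OUT={b@B0, d@B1, e@B0, f@B1}
  B2:  IN={b@B0, d@B1, e@B0, f@B1}  OUT={b@B0, d@B1, e@B2, f@B1}
  B3:  IN={b@B0, d@B1, e@B2, f@B1}  OUT={b@B0, d@B1, e@B2, f@B1}
  B4:  IN={b@B0, d@B1, e@B2, f@B1}  OUT={b@B0, d@B1, e@B2, f@B1}
  B5:  IN={b@B0, d@B1, e@B2, f@B1}  OUT={a@B5, b@B0, d@B1, e@B5, f@B1}
  B6:  IN={a@B5, b@B0, d@B1, e@B2, e@B5, f@B1}  OUT={a@B5, b@B0, d@B1, e@B6, f@B6}
  B7:  IN={a@B5, b@B0, d@B1, e@B2, e@B6, f@B1, f@B6}  OUT={a@B5, b@B0, d@B1, e@B7, f@B1, f@B6}

Merge at B4: IN[B4] = OUT[B3] = {b@B0, d@B1, e@B2, f@B1}
Applying B4's transfer function to that IN value gives OUT[B4] (row B4 above).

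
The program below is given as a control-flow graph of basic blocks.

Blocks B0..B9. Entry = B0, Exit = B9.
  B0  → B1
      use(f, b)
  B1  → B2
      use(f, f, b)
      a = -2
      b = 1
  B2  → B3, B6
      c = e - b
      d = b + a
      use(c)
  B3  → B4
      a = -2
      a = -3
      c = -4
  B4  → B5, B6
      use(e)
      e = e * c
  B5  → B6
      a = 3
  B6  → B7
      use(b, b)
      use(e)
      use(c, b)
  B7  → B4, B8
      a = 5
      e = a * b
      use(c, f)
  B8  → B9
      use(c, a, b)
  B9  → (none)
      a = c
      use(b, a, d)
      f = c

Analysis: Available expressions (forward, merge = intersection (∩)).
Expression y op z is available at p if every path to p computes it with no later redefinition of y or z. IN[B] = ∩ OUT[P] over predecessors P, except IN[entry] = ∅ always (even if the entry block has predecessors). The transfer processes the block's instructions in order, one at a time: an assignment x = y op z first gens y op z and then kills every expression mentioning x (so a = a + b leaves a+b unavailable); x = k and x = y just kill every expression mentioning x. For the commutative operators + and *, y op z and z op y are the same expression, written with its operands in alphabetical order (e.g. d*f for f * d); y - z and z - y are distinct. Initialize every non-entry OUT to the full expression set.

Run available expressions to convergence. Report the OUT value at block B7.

Per-block solution:
  B0:   IN={}   OUT={}
  B1:   IN={}   OUT={}
  B2:   IN={}   OUT={a+b, e-b}
  B3:   IN={a+b, e-b}   OUT={e-b}
  B4:   IN={}   OUT={}
  B5:   IN={}   OUT={}
  B6:   IN={}   OUT={}
  B7:   IN={}   OUT={a*b}
  B8:   IN={a*b}   OUT={a*b}
  B9:   IN={a*b}   OUT={}

Merge at B7: IN[B7] = OUT[B6] = {}
Applying B7's transfer function to that IN value gives OUT[B7] (row B7 above).

Answer: {a*b}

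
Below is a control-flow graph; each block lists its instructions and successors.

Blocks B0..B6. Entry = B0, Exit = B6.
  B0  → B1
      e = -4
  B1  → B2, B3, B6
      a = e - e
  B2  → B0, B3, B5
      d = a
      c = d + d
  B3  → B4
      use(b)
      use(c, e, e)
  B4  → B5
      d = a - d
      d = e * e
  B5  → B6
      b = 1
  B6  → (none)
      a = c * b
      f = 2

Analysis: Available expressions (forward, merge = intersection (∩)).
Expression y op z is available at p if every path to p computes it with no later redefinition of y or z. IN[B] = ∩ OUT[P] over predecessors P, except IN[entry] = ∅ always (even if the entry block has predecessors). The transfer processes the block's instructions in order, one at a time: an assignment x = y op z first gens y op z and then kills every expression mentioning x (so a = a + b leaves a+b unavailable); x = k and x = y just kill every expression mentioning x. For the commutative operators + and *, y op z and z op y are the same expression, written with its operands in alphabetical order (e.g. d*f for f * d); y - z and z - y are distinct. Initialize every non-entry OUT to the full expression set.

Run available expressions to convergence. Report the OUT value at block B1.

Fixpoint table:
  B0:  IN={}  OUT={}
  B1:  IN={}  OUT={e-e}
  B2:  IN={e-e}  OUT={d+d, e-e}
  B3:  IN={e-e}  OUT={e-e}
  B4:  IN={e-e}  OUT={e*e, e-e}
  B5:  IN={e-e}  OUT={e-e}
  B6:  IN={e-e}  OUT={b*c, e-e}

Merge at B1: IN[B1] = OUT[B0] = {}
Applying B1's transfer function to that IN value gives OUT[B1] (row B1 above).

Answer: {e-e}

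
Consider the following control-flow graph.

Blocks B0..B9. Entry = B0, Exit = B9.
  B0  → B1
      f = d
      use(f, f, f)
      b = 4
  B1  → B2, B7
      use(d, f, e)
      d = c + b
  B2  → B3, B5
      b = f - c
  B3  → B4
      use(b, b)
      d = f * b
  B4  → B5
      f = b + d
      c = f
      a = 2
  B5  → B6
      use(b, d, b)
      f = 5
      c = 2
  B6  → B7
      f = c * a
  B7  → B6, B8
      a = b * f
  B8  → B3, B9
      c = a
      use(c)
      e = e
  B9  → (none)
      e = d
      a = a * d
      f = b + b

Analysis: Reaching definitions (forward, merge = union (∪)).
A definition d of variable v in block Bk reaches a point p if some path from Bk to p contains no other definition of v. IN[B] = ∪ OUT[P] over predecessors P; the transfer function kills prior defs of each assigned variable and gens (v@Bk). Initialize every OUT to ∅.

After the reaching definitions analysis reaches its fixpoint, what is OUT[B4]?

Fixpoint table:
  B0:  IN={}  OUT={b@B0, f@B0}
  B1:  IN={b@B0, f@B0}  OUT={b@B0, d@B1, f@B0}
  B2:  IN={b@B0, d@B1, f@B0}  OUT={b@B2, d@B1, f@B0}
  B3:  IN={a@B7, b@B0, b@B2, c@B8, d@B1, d@B3, e@B8, f@B0, f@B6}  OUT={a@B7, b@B0, b@B2, c@B8, d@B3, e@B8, f@B0, f@B6}
  B4:  IN={a@B7, b@B0, b@B2, c@B8, d@B3, e@B8, f@B0, f@B6}  OUT={a@B4, b@B0, b@B2, c@B4, d@B3, e@B8, f@B4}
  B5:  IN={a@B4, b@B0, b@B2, c@B4, d@B1, d@B3, e@B8, f@B0, f@B4}  OUT={a@B4, b@B0, b@B2, c@B5, d@B1, d@B3, e@B8, f@B5}
  B6:  IN={a@B4, a@B7, b@B0, b@B2, c@B5, d@B1, d@B3, e@B8, f@B0, f@B5, f@B6}  OUT={a@B4, a@B7, b@B0, b@B2, c@B5, d@B1, d@B3, e@B8, f@B6}
  B7:  IN={a@B4, a@B7, b@B0, b@B2, c@B5, d@B1, d@B3, e@B8, f@B0, f@B6}  OUT={a@B7, b@B0, b@B2, c@B5, d@B1, d@B3, e@B8, f@B0, f@B6}
  B8:  IN={a@B7, b@B0, b@B2, c@B5, d@B1, d@B3, e@B8, f@B0, f@B6}  OUT={a@B7, b@B0, b@B2, c@B8, d@B1, d@B3, e@B8, f@B0, f@B6}
  B9:  IN={a@B7, b@B0, b@B2, c@B8, d@B1, d@B3, e@B8, f@B0, f@B6}  OUT={a@B9, b@B0, b@B2, c@B8, d@B1, d@B3, e@B9, f@B9}

Merge at B4: IN[B4] = OUT[B3] = {a@B7, b@B0, b@B2, c@B8, d@B3, e@B8, f@B0, f@B6}
Applying B4's transfer function to that IN value gives OUT[B4] (row B4 above).

Answer: {a@B4, b@B0, b@B2, c@B4, d@B3, e@B8, f@B4}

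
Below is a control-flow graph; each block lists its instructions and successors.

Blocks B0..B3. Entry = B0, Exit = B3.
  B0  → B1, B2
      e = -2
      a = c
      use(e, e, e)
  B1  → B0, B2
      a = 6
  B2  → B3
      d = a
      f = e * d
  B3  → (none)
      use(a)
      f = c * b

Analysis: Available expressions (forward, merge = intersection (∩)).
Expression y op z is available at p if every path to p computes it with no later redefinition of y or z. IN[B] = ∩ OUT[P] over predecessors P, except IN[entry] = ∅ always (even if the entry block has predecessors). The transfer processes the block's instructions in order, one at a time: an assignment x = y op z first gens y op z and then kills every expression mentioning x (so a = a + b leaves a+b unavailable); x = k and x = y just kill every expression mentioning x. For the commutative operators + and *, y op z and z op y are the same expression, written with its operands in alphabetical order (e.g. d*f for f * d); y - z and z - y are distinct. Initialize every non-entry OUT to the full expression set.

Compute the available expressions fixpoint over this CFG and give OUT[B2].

Answer: {d*e}

Derivation:
Fixpoint table:
  B0:   IN={}   OUT={}
  B1:   IN={}   OUT={}
  B2:   IN={}   OUT={d*e}
  B3:   IN={d*e}   OUT={b*c, d*e}

Merge at B2: IN[B2] = OUT[B0] ∩ OUT[B1] = {}
Applying B2's transfer function to that IN value gives OUT[B2] (row B2 above).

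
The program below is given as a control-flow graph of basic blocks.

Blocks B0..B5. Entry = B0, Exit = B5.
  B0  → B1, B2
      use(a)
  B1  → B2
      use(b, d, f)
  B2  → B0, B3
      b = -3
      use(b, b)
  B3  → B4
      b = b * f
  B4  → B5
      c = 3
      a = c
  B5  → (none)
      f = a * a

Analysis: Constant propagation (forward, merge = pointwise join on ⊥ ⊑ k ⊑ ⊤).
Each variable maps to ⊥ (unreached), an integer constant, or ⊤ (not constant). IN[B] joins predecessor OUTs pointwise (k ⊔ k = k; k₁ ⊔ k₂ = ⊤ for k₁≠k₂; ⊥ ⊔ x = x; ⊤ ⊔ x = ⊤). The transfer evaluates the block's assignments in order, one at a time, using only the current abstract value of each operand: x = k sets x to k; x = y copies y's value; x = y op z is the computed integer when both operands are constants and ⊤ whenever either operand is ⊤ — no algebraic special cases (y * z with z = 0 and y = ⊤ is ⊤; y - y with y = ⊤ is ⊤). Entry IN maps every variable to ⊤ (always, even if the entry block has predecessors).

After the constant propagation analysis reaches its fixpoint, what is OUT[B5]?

Answer: {a: 3, b: ⊤, c: 3, d: ⊤, e: ⊤, f: 9}

Trace:
Fixpoint table:
  B0:   IN=(all ⊤)   OUT=(all ⊤)
  B1:   IN=(all ⊤)   OUT=(all ⊤)
  B2:   IN=(all ⊤)   OUT={b:-3; rest ⊤}
  B3:   IN={b:-3; rest ⊤}   OUT=(all ⊤)
  B4:   IN=(all ⊤)   OUT={a:3, c:3; rest ⊤}
  B5:   IN={a:3, c:3; rest ⊤}   OUT={a:3, c:3, f:9; rest ⊤}

Merge at B5: IN[B5] = OUT[B4] = {a: 3, b: ⊤, c: 3, d: ⊤, e: ⊤, f: ⊤}
Applying B5's transfer function to that IN value gives OUT[B5] (row B5 above).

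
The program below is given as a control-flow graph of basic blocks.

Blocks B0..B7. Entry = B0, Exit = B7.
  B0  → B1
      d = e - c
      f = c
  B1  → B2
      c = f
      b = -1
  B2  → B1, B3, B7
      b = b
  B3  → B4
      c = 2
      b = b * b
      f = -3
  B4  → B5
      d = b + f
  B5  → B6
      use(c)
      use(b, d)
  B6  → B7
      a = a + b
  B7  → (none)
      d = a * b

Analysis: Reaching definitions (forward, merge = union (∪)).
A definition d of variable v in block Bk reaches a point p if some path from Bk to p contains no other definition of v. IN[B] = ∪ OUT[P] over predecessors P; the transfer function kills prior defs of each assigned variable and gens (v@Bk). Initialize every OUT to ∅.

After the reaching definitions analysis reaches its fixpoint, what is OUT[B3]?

Fixpoint table:
  B0: | IN={} | OUT={d@B0, f@B0}
  B1: | IN={b@B2, c@B1, d@B0, f@B0} | OUT={b@B1, c@B1, d@B0, f@B0}
  B2: | IN={b@B1, c@B1, d@B0, f@B0} | OUT={b@B2, c@B1, d@B0, f@B0}
  B3: | IN={b@B2, c@B1, d@B0, f@B0} | OUT={b@B3, c@B3, d@B0, f@B3}
  B4: | IN={b@B3, c@B3, d@B0, f@B3} | OUT={b@B3, c@B3, d@B4, f@B3}
  B5: | IN={b@B3, c@B3, d@B4, f@B3} | OUT={b@B3, c@B3, d@B4, f@B3}
  B6: | IN={b@B3, c@B3, d@B4, f@B3} | OUT={a@B6, b@B3, c@B3, d@B4, f@B3}
  B7: | IN={a@B6, b@B2, b@B3, c@B1, c@B3, d@B0, d@B4, f@B0, f@B3} | OUT={a@B6, b@B2, b@B3, c@B1, c@B3, d@B7, f@B0, f@B3}

Merge at B3: IN[B3] = OUT[B2] = {b@B2, c@B1, d@B0, f@B0}
Applying B3's transfer function to that IN value gives OUT[B3] (row B3 above).

Answer: {b@B3, c@B3, d@B0, f@B3}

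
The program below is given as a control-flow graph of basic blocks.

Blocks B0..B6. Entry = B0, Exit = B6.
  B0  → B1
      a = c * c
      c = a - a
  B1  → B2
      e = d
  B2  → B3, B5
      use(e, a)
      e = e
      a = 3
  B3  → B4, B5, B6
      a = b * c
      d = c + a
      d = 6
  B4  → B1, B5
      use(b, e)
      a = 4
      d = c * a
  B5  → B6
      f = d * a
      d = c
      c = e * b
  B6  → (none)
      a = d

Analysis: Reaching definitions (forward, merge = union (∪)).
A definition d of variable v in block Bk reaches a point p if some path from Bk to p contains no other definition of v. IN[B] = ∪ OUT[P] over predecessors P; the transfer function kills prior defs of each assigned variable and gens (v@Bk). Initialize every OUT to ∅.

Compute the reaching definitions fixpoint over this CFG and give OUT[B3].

Answer: {a@B3, c@B0, d@B3, e@B2}

Derivation:
Converged values:
  B0:   IN={}   OUT={a@B0, c@B0}
  B1:   IN={a@B0, a@B4, c@B0, d@B4, e@B2}   OUT={a@B0, a@B4, c@B0, d@B4, e@B1}
  B2:   IN={a@B0, a@B4, c@B0, d@B4, e@B1}   OUT={a@B2, c@B0, d@B4, e@B2}
  B3:   IN={a@B2, c@B0, d@B4, e@B2}   OUT={a@B3, c@B0, d@B3, e@B2}
  B4:   IN={a@B3, c@B0, d@B3, e@B2}   OUT={a@B4, c@B0, d@B4, e@B2}
  B5:   IN={a@B2, a@B3, a@B4, c@B0, d@B3, d@B4, e@B2}   OUT={a@B2, a@B3, a@B4, c@B5, d@B5, e@B2, f@B5}
  B6:   IN={a@B2, a@B3, a@B4, c@B0, c@B5, d@B3, d@B5, e@B2, f@B5}   OUT={a@B6, c@B0, c@B5, d@B3, d@B5, e@B2, f@B5}

Merge at B3: IN[B3] = OUT[B2] = {a@B2, c@B0, d@B4, e@B2}
Applying B3's transfer function to that IN value gives OUT[B3] (row B3 above).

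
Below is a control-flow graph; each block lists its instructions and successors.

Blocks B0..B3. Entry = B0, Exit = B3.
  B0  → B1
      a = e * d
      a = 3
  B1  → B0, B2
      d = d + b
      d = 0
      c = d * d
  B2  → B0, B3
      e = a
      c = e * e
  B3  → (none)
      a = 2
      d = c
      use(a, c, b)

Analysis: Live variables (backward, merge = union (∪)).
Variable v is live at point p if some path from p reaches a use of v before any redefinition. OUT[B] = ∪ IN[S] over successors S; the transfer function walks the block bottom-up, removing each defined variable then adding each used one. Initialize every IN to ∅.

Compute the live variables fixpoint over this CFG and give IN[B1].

Fixpoint table:
  B0: | IN={b, d, e} | OUT={a, b, d, e}
  B1: | IN={a, b, d, e} | OUT={a, b, d, e}
  B2: | IN={a, b, d} | OUT={b, c, d, e}
  B3: | IN={b, c} | OUT={}

Merge at B1: OUT[B1] = IN[B0] ⊔ IN[B2] = {a, b, d, e}
Applying B1's transfer function to that OUT value gives IN[B1] (row B1 above).

Answer: {a, b, d, e}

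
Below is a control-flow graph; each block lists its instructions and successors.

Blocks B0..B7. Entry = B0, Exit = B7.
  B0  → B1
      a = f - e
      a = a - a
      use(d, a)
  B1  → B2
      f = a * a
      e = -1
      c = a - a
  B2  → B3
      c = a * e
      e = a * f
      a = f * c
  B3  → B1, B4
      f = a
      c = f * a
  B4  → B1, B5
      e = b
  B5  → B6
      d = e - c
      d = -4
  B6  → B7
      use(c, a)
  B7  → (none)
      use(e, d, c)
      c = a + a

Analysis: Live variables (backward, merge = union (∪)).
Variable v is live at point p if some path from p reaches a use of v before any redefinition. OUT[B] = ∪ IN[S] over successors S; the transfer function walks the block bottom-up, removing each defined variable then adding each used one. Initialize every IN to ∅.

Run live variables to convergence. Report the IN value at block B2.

Answer: {a, b, e, f}

Trace:
Per-block solution:
  B0:  IN={b, d, e, f}  OUT={a, b}
  B1:  IN={a, b}  OUT={a, b, e, f}
  B2:  IN={a, b, e, f}  OUT={a, b}
  B3:  IN={a, b}  OUT={a, b, c}
  B4:  IN={a, b, c}  OUT={a, b, c, e}
  B5:  IN={a, c, e}  OUT={a, c, d, e}
  B6:  IN={a, c, d, e}  OUT={a, c, d, e}
  B7:  IN={a, c, d, e}  OUT={}

Merge at B2: OUT[B2] = IN[B3] = {a, b}
Applying B2's transfer function to that OUT value gives IN[B2] (row B2 above).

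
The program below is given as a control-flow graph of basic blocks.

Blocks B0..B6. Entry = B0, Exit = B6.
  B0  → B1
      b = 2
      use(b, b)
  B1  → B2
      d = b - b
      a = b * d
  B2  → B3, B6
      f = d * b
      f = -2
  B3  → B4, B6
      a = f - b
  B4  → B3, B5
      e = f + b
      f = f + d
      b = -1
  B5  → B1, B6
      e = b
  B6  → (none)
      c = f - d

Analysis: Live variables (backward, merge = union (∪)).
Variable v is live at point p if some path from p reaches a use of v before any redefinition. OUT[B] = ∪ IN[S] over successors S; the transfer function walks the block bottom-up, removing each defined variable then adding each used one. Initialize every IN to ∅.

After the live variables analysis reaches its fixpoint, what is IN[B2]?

Answer: {b, d}

Derivation:
Converged values:
  B0:  IN={}  OUT={b}
  B1:  IN={b}  OUT={b, d}
  B2:  IN={b, d}  OUT={b, d, f}
  B3:  IN={b, d, f}  OUT={b, d, f}
  B4:  IN={b, d, f}  OUT={b, d, f}
  B5:  IN={b, d, f}  OUT={b, d, f}
  B6:  IN={d, f}  OUT={}

Merge at B2: OUT[B2] = IN[B3] ⊔ IN[B6] = {b, d, f}
Applying B2's transfer function to that OUT value gives IN[B2] (row B2 above).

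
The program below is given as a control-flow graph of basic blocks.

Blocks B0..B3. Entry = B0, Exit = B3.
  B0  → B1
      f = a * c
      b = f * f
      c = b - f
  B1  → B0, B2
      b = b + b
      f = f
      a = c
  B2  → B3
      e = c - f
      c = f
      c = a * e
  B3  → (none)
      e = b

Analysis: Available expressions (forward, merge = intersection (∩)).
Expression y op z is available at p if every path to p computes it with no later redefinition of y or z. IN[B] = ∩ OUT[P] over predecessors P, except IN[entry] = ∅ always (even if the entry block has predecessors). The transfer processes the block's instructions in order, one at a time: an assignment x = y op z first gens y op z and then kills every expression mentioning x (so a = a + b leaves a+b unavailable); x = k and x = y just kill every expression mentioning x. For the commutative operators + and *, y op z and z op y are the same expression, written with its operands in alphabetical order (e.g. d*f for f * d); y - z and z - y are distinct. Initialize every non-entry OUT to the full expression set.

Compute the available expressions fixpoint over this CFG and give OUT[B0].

Answer: {b-f, f*f}

Trace:
Fixpoint table:
  B0:  IN={}  OUT={b-f, f*f}
  B1:  IN={b-f, f*f}  OUT={}
  B2:  IN={}  OUT={a*e}
  B3:  IN={a*e}  OUT={}

Merge at B0 (entry node, so the boundary value {} is joined with the incoming edge(s)): IN[B0] = {} ∩ OUT[B1] = {}
Applying B0's transfer function to that IN value gives OUT[B0] (row B0 above).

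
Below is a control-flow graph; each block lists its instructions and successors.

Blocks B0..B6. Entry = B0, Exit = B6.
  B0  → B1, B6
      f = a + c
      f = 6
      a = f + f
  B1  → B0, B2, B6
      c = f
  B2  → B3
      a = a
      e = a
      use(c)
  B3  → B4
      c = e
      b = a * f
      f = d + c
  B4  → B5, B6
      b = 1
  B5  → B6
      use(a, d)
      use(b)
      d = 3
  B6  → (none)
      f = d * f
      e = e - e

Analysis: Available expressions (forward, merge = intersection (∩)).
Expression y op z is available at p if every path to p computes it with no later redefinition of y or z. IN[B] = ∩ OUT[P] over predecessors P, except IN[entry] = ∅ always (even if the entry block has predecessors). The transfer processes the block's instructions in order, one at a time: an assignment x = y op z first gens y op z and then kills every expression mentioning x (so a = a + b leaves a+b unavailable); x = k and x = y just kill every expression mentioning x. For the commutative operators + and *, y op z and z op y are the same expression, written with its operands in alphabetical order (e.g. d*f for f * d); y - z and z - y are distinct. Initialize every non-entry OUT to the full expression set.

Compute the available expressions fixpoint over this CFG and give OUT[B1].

Answer: {f+f}

Derivation:
Per-block solution:
  B0:  IN={}  OUT={f+f}
  B1:  IN={f+f}  OUT={f+f}
  B2:  IN={f+f}  OUT={f+f}
  B3:  IN={f+f}  OUT={c+d}
  B4:  IN={c+d}  OUT={c+d}
  B5:  IN={c+d}  OUT={}
  B6:  IN={}  OUT={}

Merge at B1: IN[B1] = OUT[B0] = {f+f}
Applying B1's transfer function to that IN value gives OUT[B1] (row B1 above).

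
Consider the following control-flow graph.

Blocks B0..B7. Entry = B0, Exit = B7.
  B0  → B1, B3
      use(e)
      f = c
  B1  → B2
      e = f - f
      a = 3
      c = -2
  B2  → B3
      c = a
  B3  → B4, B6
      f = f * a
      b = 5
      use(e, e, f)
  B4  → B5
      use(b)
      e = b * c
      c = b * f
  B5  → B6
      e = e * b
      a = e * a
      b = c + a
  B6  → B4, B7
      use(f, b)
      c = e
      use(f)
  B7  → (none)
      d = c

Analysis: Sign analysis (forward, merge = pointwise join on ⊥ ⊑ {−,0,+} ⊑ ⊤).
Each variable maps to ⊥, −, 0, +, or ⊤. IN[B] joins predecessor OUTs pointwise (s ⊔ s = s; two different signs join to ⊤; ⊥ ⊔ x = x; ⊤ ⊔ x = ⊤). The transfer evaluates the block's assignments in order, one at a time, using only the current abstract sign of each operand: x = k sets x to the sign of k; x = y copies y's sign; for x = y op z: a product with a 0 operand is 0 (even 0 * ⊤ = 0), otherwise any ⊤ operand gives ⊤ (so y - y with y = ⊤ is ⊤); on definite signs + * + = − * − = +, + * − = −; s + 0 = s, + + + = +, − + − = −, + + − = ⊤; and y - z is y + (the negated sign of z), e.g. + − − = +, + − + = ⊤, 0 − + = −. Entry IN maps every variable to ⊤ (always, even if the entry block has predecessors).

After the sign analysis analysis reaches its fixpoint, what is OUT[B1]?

Fixpoint table:
  B0:   IN=(all ⊤)   OUT=(all ⊤)
  B1:   IN=(all ⊤)   OUT={a:+, c:-; rest ⊤}
  B2:   IN={a:+, c:-; rest ⊤}   OUT={a:+, c:+; rest ⊤}
  B3:   IN=(all ⊤)   OUT={b:+; rest ⊤}
  B4:   IN=(all ⊤)   OUT=(all ⊤)
  B5:   IN=(all ⊤)   OUT=(all ⊤)
  B6:   IN=(all ⊤)   OUT=(all ⊤)
  B7:   IN=(all ⊤)   OUT=(all ⊤)

Merge at B1: IN[B1] = OUT[B0] = {a: ⊤, b: ⊤, c: ⊤, d: ⊤, e: ⊤, f: ⊤}
Applying B1's transfer function to that IN value gives OUT[B1] (row B1 above).

Answer: {a: +, b: ⊤, c: -, d: ⊤, e: ⊤, f: ⊤}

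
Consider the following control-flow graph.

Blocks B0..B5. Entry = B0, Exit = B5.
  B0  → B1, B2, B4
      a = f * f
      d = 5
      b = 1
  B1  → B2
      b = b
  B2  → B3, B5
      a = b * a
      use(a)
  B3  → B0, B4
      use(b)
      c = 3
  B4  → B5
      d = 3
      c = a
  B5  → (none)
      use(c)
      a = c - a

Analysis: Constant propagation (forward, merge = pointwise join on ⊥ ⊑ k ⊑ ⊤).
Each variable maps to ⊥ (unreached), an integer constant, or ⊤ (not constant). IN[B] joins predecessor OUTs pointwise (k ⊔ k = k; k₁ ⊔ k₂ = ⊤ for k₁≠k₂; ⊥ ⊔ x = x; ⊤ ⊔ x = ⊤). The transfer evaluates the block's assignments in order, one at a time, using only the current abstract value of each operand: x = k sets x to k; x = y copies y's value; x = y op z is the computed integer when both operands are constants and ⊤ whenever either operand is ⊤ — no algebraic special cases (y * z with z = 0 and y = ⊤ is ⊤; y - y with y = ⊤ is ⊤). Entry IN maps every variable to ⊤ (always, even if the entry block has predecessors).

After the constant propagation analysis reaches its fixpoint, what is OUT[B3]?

Fixpoint table:
  B0:   IN=(all ⊤)   OUT={b:1, d:5; rest ⊤}
  B1:   IN={b:1, d:5; rest ⊤}   OUT={b:1, d:5; rest ⊤}
  B2:   IN={b:1, d:5; rest ⊤}   OUT={b:1, d:5; rest ⊤}
  B3:   IN={b:1, d:5; rest ⊤}   OUT={b:1, c:3, d:5; rest ⊤}
  B4:   IN={b:1, d:5; rest ⊤}   OUT={b:1, d:3; rest ⊤}
  B5:   IN={b:1; rest ⊤}   OUT={b:1; rest ⊤}

Merge at B3: IN[B3] = OUT[B2] = {a: ⊤, b: 1, c: ⊤, d: 5, e: ⊤, f: ⊤}
Applying B3's transfer function to that IN value gives OUT[B3] (row B3 above).

Answer: {a: ⊤, b: 1, c: 3, d: 5, e: ⊤, f: ⊤}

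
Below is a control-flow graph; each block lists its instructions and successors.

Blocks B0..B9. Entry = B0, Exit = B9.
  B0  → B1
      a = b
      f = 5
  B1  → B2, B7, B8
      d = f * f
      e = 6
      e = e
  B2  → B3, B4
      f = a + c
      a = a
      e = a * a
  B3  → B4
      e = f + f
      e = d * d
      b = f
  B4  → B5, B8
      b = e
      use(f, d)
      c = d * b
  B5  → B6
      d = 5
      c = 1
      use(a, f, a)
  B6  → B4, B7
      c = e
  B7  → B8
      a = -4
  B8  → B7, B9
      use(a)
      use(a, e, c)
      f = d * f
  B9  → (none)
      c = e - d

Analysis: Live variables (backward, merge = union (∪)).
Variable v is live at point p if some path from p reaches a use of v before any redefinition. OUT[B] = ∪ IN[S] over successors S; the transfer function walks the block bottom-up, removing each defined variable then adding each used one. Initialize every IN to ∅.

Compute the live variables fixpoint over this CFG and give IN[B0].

Answer: {b, c}

Derivation:
Per-block solution:
  B0:   IN={b, c}   OUT={a, c, f}
  B1:   IN={a, c, f}   OUT={a, c, d, e, f}
  B2:   IN={a, c, d}   OUT={a, d, e, f}
  B3:   IN={a, d, f}   OUT={a, d, e, f}
  B4:   IN={a, d, e, f}   OUT={a, c, d, e, f}
  B5:   IN={a, e, f}   OUT={a, d, e, f}
  B6:   IN={a, d, e, f}   OUT={a, c, d, e, f}
  B7:   IN={c, d, e, f}   OUT={a, c, d, e, f}
  B8:   IN={a, c, d, e, f}   OUT={c, d, e, f}
  B9:   IN={d, e}   OUT={}

Merge at B0: OUT[B0] = IN[B1] = {a, c, f}
Applying B0's transfer function to that OUT value gives IN[B0] (row B0 above).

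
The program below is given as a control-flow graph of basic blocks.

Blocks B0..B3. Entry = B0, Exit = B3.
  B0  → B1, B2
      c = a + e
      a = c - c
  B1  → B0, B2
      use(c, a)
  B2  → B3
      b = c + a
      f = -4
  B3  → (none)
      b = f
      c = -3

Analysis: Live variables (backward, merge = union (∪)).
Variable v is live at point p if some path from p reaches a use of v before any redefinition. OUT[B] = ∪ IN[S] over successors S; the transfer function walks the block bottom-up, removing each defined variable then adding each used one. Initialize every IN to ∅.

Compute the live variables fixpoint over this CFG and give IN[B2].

Answer: {a, c}

Derivation:
Fixpoint table:
  B0:   IN={a, e}   OUT={a, c, e}
  B1:   IN={a, c, e}   OUT={a, c, e}
  B2:   IN={a, c}   OUT={f}
  B3:   IN={f}   OUT={}

Merge at B2: OUT[B2] = IN[B3] = {f}
Applying B2's transfer function to that OUT value gives IN[B2] (row B2 above).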